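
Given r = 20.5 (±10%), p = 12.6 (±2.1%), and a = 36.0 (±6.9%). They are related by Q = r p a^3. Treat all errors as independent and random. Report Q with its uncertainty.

Since Q is a product/quotient, work with relative uncertainties:
  (1·δr/r)² = (1×0.100)² = 0.0100;  (1·δp/p)² = (1×0.0210)² = 0.000441;  (3·δa/a)² = (3×0.0690)² = 0.0428
δQ/Q = √(0.0533) = 0.231
Q = 1.21e+07, so δQ = 0.231 × 1.21e+07 = 2.78e+06.

(1.21 ± 0.278) × 10^7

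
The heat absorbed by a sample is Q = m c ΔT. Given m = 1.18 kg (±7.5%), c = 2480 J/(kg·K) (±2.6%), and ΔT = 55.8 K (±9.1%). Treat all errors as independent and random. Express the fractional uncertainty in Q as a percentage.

Products/powers → add relative errors in quadrature, weighted by exponent:
  (1·δm/m)² = (1×0.0750)² = 0.00562;  (1·δc/c)² = (1×0.0260)² = 0.000676;  (1·δΔT/ΔT)² = (1×0.0910)² = 0.00828
δQ/Q = √(0.0146) = 0.121

12.1%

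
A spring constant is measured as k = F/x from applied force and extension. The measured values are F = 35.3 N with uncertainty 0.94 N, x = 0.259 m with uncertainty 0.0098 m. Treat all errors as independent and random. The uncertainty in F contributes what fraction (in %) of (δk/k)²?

33.1%

(δk/k)² = (1·δF/F)² + (-1·δx/x)²
  F term: (1×0.0266)² = 0.000709
  x term: (-1×0.0378)² = 0.00143
Total = 0.00214. Share from F = 0.000709/0.00214 = 0.331.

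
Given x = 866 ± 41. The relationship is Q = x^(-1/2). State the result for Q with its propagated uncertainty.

0.0340 ± 0.000804

Since Q is a product/quotient, work with relative uncertainties:
  (−½·δx/x)² = (-0.5×0.0473)² = 0.000560
δQ/Q = √(0.000560) = 0.0237
Q = 0.0340, so δQ = 0.0237 × 0.0340 = 0.000804.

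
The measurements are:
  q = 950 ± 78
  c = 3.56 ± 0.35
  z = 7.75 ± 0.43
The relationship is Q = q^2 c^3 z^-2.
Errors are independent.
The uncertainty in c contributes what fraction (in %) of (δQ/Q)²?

(δQ/Q)² = (2·δq/q)² + (3·δc/c)² + (-2·δz/z)²
  q term: (2×0.0821)² = 0.0270
  c term: (3×0.0983)² = 0.0870
  z term: (-2×0.0555)² = 0.0123
Total = 0.126. Share from c = 0.0870/0.126 = 0.689.

68.9%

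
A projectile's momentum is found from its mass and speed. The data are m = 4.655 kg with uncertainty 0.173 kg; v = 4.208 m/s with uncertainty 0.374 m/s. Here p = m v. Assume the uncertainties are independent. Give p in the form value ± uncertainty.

19.59 ± 1.89 kg·m/s

Relative error in a monomial: (δp/p)² = Σ (nᵢ · δxᵢ/xᵢ)².
  (1·δm/m)² = (1×0.0372)² = 0.00138;  (1·δv/v)² = (1×0.0889)² = 0.00790
δp/p = √(0.00928) = 0.0963
p = 19.59 kg·m/s, so δp = 0.0963 × 19.59 = 1.89 kg·m/s.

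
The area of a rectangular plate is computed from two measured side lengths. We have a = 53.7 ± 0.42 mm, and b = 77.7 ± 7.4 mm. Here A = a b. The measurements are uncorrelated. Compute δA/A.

Since A is a product/quotient, work with relative uncertainties:
  (1·δa/a)² = (1×0.00782)² = 6.12e-05;  (1·δb/b)² = (1×0.0952)² = 0.00907
δA/A = √(0.00913) = 0.0956

0.0956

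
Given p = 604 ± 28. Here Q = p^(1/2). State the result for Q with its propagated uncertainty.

Relative error in a monomial: (δQ/Q)² = Σ (nᵢ · δxᵢ/xᵢ)².
  (½·δp/p)² = (0.5×0.0464)² = 0.000537
δQ/Q = √(0.000537) = 0.0232
Q = 24.6, so δQ = 0.0232 × 24.6 = 0.570.

24.6 ± 0.570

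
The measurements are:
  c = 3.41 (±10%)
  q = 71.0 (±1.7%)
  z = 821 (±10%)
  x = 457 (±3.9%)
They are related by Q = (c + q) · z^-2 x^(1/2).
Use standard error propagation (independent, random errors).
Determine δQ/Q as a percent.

Let u = c + q = 74.4. δu = √(δc² + δq²) = √(0.116 + 1.46) = 1.25, so δu/u = 0.0169.
Q is then a monomial in u, z, x:
δQ/Q = √((δu/u)² + (-2·δz/z)² + (½·δx/x)²) = √(0.000284 + 0.0400 + 0.000380) = 0.202

20.2%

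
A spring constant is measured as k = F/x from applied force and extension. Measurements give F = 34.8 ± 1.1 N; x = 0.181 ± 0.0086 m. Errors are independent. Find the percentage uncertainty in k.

Relative error in a monomial: (δk/k)² = Σ (nᵢ · δxᵢ/xᵢ)².
  (1·δF/F)² = (1×0.0316)² = 0.000999;  (-1·δx/x)² = (-1×0.0475)² = 0.00226
δk/k = √(0.00326) = 0.0571

5.71%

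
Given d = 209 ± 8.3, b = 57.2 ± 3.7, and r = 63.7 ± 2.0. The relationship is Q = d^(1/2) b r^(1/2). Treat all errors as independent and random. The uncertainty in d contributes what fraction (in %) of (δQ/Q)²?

8.17%

(δQ/Q)² = (½·δd/d)² + (1·δb/b)² + (½·δr/r)²
  d term: (0.5×0.0397)² = 0.000394
  b term: (1×0.0647)² = 0.00418
  r term: (0.5×0.0314)² = 0.000246
Total = 0.00482. Share from d = 0.000394/0.00482 = 0.0817.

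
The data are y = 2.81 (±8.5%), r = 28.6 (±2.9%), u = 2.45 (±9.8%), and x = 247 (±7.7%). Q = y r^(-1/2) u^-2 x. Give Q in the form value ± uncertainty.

Q is a product of powers, so relative uncertainties combine in quadrature:
  (1·δy/y)² = (1×0.0850)² = 0.00723;  (−½·δr/r)² = (-0.5×0.0290)² = 0.000210;  (-2·δu/u)² = (-2×0.0980)² = 0.0384;  (1·δx/x)² = (1×0.0770)² = 0.00593
δQ/Q = √(0.0518) = 0.228
Q = 21.6, so δQ = 0.228 × 21.6 = 4.92.

21.6 ± 4.92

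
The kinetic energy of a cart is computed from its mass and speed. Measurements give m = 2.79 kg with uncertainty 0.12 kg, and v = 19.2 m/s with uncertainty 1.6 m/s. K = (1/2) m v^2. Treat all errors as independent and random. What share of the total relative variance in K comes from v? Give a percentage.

(δK/K)² = (1·δm/m)² + (2·δv/v)²
  m term: (1×0.0430)² = 0.00185
  v term: (2×0.0833)² = 0.0278
Total = 0.0296. Share from v = 0.0278/0.0296 = 0.938.

93.8%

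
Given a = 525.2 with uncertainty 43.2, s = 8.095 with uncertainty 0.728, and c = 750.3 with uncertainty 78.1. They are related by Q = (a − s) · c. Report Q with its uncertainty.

388000 ± 51800

Let u = a − s = 517.1. δu = √(δa² + δs²) = √(1870 + 0.530) = 43.2, so δu/u = 0.0836.
Q is then a monomial in u, c:
δQ/Q = √((δu/u)² + (1·δc/c)²) = √(0.00698 + 0.0108) = 0.133
Q = 388000, so δQ = 0.133 × 388000 = 51800.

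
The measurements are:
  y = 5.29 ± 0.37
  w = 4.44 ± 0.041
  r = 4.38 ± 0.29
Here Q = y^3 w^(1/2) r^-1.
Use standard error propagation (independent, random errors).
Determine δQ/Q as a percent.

Relative error in a monomial: (δQ/Q)² = Σ (nᵢ · δxᵢ/xᵢ)².
  (3·δy/y)² = (3×0.0699)² = 0.0440;  (½·δw/w)² = (0.5×0.00923)² = 2.13e-05;  (-1·δr/r)² = (-1×0.0662)² = 0.00438
δQ/Q = √(0.0484) = 0.220

22.0%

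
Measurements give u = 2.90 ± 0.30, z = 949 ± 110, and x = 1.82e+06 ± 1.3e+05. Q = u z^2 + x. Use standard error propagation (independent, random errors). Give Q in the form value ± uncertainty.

(4.43 ± 0.676) × 10^6

Let p = u·z^2 = 2.61e+06. δp/p = √((1·δu/u)² + (2·δz/z)²) = √(0.0107 + 0.0537) = 0.254, so δp = 6.63e+05.
Q = p + x: δQ = √(δp² + δx²) = √(4.4e+11 + 1.69e+10) = 6.76e+05
Q = 4.43e+06.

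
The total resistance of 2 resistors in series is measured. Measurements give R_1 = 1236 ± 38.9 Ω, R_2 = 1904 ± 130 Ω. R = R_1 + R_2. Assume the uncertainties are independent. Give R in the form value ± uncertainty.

Each term contributes (cᵢ δxᵢ)² to (δR)²:
  (δR_1)² = 1510;  (δR_2)² = 16900
δR = √(18400) = 136 Ω
R = 3140 Ω.

3140 ± 136 Ω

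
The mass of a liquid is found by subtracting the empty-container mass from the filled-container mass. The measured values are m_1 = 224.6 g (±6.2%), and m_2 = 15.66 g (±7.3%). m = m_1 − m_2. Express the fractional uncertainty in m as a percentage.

6.69%

m is a linear combination, so absolute uncertainties add in quadrature:
  (δm_1)² = 194;  (δm_2)² = 1.31
δm = √(195) = 14.0 g
m = 208.9 g, so δm/m = 14.0/208.9 = 0.0669.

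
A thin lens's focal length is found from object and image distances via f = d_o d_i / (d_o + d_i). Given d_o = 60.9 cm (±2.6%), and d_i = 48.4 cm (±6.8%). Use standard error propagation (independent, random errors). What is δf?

1.07 cm

∂f/∂d_o = (d_i/(d_o+d_i))² = 0.196;  ∂f/∂d_i = (d_o/(d_o+d_i))² = 0.310
δf = √((∂f/∂d_o · δd_o)² + (∂f/∂d_i · δd_i)²) = √(0.0964 + 1.04) = 1.07 cm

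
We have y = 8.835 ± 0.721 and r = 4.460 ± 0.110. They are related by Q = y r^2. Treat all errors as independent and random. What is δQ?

Relative error in a monomial: (δQ/Q)² = Σ (nᵢ · δxᵢ/xᵢ)².
  (1·δy/y)² = (1×0.0816)² = 0.00666;  (2·δr/r)² = (2×0.0247)² = 0.00243
δQ/Q = √(0.00909) = 0.0954
Q = 175.7, so δQ = 0.0954 × 175.7 = 16.8.

16.8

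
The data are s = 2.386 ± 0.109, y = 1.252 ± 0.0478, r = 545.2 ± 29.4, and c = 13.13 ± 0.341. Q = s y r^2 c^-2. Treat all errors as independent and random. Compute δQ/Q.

Q is a product of powers, so relative uncertainties combine in quadrature:
  (1·δs/s)² = (1×0.0457)² = 0.00209;  (1·δy/y)² = (1×0.0382)² = 0.00146;  (2·δr/r)² = (2×0.0539)² = 0.0116;  (-2·δc/c)² = (-2×0.0260)² = 0.00270
δQ/Q = √(0.0179) = 0.134

0.134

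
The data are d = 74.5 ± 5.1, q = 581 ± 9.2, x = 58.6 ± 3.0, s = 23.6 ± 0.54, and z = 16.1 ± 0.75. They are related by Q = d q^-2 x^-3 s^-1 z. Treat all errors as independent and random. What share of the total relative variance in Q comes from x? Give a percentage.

(δQ/Q)² = (1·δd/d)² + (-2·δq/q)² + (-3·δx/x)² + (-1·δs/s)² + (1·δz/z)²
  d term: (1×0.0685)² = 0.00469
  q term: (-2×0.0158)² = 0.00100
  x term: (-3×0.0512)² = 0.0236
  s term: (-1×0.0229)² = 0.000524
  z term: (1×0.0466)² = 0.00217
Total = 0.0320. Share from x = 0.0236/0.0320 = 0.738.

73.8%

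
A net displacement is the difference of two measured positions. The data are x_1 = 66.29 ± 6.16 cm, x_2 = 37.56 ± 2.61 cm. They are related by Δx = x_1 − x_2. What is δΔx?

Δx is a linear combination, so absolute uncertainties add in quadrature:
  (δx_1)² = 37.9;  (δx_2)² = 6.81
δΔx = √(44.8) = 6.69 cm

6.69 cm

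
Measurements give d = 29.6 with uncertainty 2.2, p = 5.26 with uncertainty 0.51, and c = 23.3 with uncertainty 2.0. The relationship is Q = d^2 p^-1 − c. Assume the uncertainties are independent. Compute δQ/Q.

Let w = d^2·p^-1 = 167. δw/w = √((2·δd/d)² + (-1·δp/p)²) = √(0.0221 + 0.00940) = 0.177, so δw = 29.6.
Q = w − c: δQ = √(δw² + δc²) = √(874 + 4.00) = 29.6
Q = 143, so δQ/Q = 29.6/143 = 0.207.

0.207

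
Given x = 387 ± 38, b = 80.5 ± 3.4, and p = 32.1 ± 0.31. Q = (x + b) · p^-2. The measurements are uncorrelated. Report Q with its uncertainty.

0.454 ± 0.0380

Let u = x + b = 468. δu = √(δx² + δb²) = √(1440 + 11.6) = 38.2, so δu/u = 0.0816.
Q is then a monomial in u, p:
δQ/Q = √((δu/u)² + (-2·δp/p)²) = √(0.00666 + 0.000373) = 0.0839
Q = 0.454, so δQ = 0.0839 × 0.454 = 0.0380.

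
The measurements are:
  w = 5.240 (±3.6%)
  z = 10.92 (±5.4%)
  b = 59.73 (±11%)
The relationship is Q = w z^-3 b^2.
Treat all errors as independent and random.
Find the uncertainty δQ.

Since Q is a product/quotient, work with relative uncertainties:
  (1·δw/w)² = (1×0.0360)² = 0.00130;  (-3·δz/z)² = (-3×0.0540)² = 0.0262;  (2·δb/b)² = (2×0.110)² = 0.0484
δQ/Q = √(0.0759) = 0.276
Q = 14.36, so δQ = 0.276 × 14.36 = 3.96.

3.96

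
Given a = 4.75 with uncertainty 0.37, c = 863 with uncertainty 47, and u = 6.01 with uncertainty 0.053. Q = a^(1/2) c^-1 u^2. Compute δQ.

Products/powers → add relative errors in quadrature, weighted by exponent:
  (½·δa/a)² = (0.5×0.0779)² = 0.00152;  (-1·δc/c)² = (-1×0.0545)² = 0.00297;  (2·δu/u)² = (2×0.00882)² = 0.000311
δQ/Q = √(0.00479) = 0.0692
Q = 0.0912, so δQ = 0.0692 × 0.0912 = 0.00632.

0.00632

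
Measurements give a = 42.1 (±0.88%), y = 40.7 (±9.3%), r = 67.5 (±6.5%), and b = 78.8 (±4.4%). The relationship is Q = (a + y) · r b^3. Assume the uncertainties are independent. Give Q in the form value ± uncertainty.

Let u = a + y = 82.8. δu = √(δa² + δy²) = √(0.137 + 14.3) = 3.80, so δu/u = 0.0459.
Q is then a monomial in u, r, b:
δQ/Q = √((δu/u)² + (1·δr/r)² + (3·δb/b)²) = √(0.00211 + 0.00423 + 0.0174) = 0.154
Q = 2.73e+09, so δQ = 0.154 × 2.73e+09 = 4.22e+08.

(2.73 ± 0.422) × 10^9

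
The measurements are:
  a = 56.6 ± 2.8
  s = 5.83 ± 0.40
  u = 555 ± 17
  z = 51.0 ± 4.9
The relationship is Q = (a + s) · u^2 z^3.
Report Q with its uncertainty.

(2.55 ± 0.761) × 10^12

Let w = a + s = 62.4. δw = √(δa² + δs²) = √(7.84 + 0.160) = 2.83, so δw/w = 0.0453.
Q is then a monomial in w, u, z:
δQ/Q = √((δw/w)² + (2·δu/u)² + (3·δz/z)²) = √(0.00205 + 0.00375 + 0.0831) = 0.298
Q = 2.55e+12, so δQ = 0.298 × 2.55e+12 = 7.61e+11.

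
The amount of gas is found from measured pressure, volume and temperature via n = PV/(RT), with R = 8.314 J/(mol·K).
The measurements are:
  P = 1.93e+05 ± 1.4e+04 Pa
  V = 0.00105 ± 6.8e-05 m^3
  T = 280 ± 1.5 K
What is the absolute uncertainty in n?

Relative error in a monomial: (δn/n)² = Σ (nᵢ · δxᵢ/xᵢ)².
  (1·δP/P)² = (1×0.0725)² = 0.00526;  (1·δV/V)² = (1×0.0648)² = 0.00419;  (-1·δT/T)² = (-1×0.00536)² = 2.87e-05
δn/n = √(0.00948) = 0.0974
n = 0.0871 mol, so δn = 0.0974 × 0.0871 = 0.00848 mol.

0.00848 mol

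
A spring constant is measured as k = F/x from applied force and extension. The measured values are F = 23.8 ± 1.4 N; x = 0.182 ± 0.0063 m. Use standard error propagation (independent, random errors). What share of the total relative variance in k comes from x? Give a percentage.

25.7%

(δk/k)² = (1·δF/F)² + (-1·δx/x)²
  F term: (1×0.0588)² = 0.00346
  x term: (-1×0.0346)² = 0.00120
Total = 0.00466. Share from x = 0.00120/0.00466 = 0.257.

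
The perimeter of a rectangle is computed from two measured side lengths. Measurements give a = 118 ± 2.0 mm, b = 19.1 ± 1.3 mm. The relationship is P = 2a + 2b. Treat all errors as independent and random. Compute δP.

4.77 mm

Each term contributes (cᵢ δxᵢ)² to (δP)²:
  (2·δa)² = 16.0;  (2·δb)² = 6.76
δP = √(22.8) = 4.77 mm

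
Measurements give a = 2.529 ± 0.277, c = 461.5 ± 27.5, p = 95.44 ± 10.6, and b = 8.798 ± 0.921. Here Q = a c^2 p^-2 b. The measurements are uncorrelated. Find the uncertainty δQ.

For a monomial Q ∝ a, c^2, p^-2, b, fractional errors add in quadrature:
  (1·δa/a)² = (1×0.110)² = 0.0120;  (2·δc/c)² = (2×0.0596)² = 0.0142;  (-2·δp/p)² = (-2×0.111)² = 0.0493;  (1·δb/b)² = (1×0.105)² = 0.0110
δQ/Q = √(0.0865) = 0.294
Q = 520.3, so δQ = 0.294 × 520.3 = 153.

153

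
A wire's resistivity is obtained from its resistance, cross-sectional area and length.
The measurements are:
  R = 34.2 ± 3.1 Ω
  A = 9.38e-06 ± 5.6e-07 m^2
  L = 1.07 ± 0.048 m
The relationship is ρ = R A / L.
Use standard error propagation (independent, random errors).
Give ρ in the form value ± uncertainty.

For a monomial ρ ∝ R, A, L^-1, fractional errors add in quadrature:
  (1·δR/R)² = (1×0.0906)² = 0.00822;  (1·δA/A)² = (1×0.0597)² = 0.00356;  (-1·δL/L)² = (-1×0.0449)² = 0.00201
δρ/ρ = √(0.0138) = 0.117
ρ = 0.000300 Ω·m, so δρ = 0.117 × 0.000300 = 3.52e-05 Ω·m.

(3.00 ± 0.352) × 10^-4 Ω·m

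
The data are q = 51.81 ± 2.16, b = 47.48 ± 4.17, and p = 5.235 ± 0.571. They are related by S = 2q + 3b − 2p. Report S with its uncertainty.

235.6 ± 13.3

S is a linear combination, so absolute uncertainties add in quadrature:
  (2·δq)² = 18.7;  (3·δb)² = 157;  (2·δp)² = 1.30
δS = √(176) = 13.3
S = 235.6.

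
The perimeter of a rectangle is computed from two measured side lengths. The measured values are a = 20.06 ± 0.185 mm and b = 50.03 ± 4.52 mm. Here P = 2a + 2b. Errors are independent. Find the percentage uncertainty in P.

P is a linear combination, so absolute uncertainties add in quadrature:
  (2·δa)² = 0.137;  (2·δb)² = 81.7
δP = √(81.9) = 9.05 mm
P = 140.2 mm, so δP/P = 9.05/140.2 = 0.0645.

6.45%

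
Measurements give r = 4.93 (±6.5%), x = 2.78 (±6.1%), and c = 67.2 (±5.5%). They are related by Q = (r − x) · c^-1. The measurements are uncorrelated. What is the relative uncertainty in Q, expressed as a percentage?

17.7%

Let u = r − x = 2.15. δu = √(δr² + δx²) = √(0.103 + 0.0288) = 0.363, so δu/u = 0.169.
Q is then a monomial in u, c:
δQ/Q = √((δu/u)² + (-1·δc/c)²) = √(0.0284 + 0.00302) = 0.177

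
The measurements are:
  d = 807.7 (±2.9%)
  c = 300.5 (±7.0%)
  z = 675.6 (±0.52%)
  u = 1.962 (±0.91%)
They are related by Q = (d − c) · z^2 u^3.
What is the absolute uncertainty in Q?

1.2e+08

Let w = d − c = 507.2. δw = √(δd² + δc²) = √(549 + 442) = 31.5, so δw/w = 0.0621.
Q is then a monomial in w, z, u:
δQ/Q = √((δw/w)² + (2·δz/z)² + (3·δu/u)²) = √(0.00385 + 0.000108 + 0.000745) = 0.0686
Q = 1.748e+09, so δQ = 0.0686 × 1.748e+09 = 1.2e+08.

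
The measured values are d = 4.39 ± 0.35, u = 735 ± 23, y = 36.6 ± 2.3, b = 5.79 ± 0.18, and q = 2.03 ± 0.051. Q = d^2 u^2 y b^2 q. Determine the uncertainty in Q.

5.04e+09

Since Q is a product/quotient, work with relative uncertainties:
  (2·δd/d)² = (2×0.0797)² = 0.0254;  (2·δu/u)² = (2×0.0313)² = 0.00392;  (1·δy/y)² = (1×0.0628)² = 0.00395;  (2·δb/b)² = (2×0.0311)² = 0.00387;  (1·δq/q)² = (1×0.0251)² = 0.000631
δQ/Q = √(0.0378) = 0.194
Q = 2.59e+10, so δQ = 0.194 × 2.59e+10 = 5.04e+09.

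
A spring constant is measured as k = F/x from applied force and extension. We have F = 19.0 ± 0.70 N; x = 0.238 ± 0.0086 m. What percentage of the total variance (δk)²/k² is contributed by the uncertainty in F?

51.0%

(δk/k)² = (1·δF/F)² + (-1·δx/x)²
  F term: (1×0.0368)² = 0.00136
  x term: (-1×0.0361)² = 0.00131
Total = 0.00266. Share from F = 0.00136/0.00266 = 0.510.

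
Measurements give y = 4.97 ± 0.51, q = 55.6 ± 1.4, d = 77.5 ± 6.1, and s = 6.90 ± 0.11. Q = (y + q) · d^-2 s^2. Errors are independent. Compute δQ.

0.0780

Let u = y + q = 60.6. δu = √(δy² + δq²) = √(0.260 + 1.96) = 1.49, so δu/u = 0.0246.
Q is then a monomial in u, d, s:
δQ/Q = √((δu/u)² + (-2·δd/d)² + (2·δs/s)²) = √(0.000605 + 0.0248 + 0.00102) = 0.162
Q = 0.480, so δQ = 0.162 × 0.480 = 0.0780.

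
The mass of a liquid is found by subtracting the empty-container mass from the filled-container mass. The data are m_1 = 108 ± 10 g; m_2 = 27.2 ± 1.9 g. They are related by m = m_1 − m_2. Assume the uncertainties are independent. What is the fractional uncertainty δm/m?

0.126

For a sum/difference, combine absolute errors in quadrature:
  (δm_1)² = 100;  (δm_2)² = 3.61
δm = √(104) = 10.2 g
m = 80.8 g, so δm/m = 10.2/80.8 = 0.126.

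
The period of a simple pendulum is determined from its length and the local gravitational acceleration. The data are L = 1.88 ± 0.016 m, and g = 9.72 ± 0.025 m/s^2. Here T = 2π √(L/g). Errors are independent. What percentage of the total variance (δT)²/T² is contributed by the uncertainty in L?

91.6%

(δT/T)² = (½·δL/L)² + (−½·δg/g)²
  L term: (0.5×0.00851)² = 1.81e-05
  g term: (-0.5×0.00257)² = 1.65e-06
Total = 1.98e-05. Share from L = 1.81e-05/1.98e-05 = 0.916.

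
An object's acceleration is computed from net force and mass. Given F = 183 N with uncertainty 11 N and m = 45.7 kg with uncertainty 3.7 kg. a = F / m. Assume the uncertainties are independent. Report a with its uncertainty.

4.00 ± 0.404 m/s^2

Products/powers → add relative errors in quadrature, weighted by exponent:
  (1·δF/F)² = (1×0.0601)² = 0.00361;  (-1·δm/m)² = (-1×0.0810)² = 0.00655
δa/a = √(0.0102) = 0.101
a = 4.00 m/s^2, so δa = 0.101 × 4.00 = 0.404 m/s^2.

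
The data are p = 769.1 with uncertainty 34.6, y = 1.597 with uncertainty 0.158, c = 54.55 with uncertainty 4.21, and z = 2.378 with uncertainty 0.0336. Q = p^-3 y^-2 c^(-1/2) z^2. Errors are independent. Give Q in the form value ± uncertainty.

Each factor contributes (exponent × relative error)² to (δQ/Q)²:
  (-3·δp/p)² = (-3×0.0450)² = 0.0182;  (-2·δy/y)² = (-2×0.0989)² = 0.0392;  (−½·δc/c)² = (-0.5×0.0772)² = 0.00149;  (2·δz/z)² = (2×0.0141)² = 0.000799
δQ/Q = √(0.0597) = 0.244
Q = 6.599e-10, so δQ = 0.244 × 6.599e-10 = 1.61e-10.

(6.599 ± 1.61) × 10^-10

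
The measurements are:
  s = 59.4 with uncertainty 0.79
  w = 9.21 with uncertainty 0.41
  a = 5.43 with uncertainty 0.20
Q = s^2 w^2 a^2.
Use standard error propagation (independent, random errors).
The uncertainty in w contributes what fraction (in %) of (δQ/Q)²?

(δQ/Q)² = (2·δs/s)² + (2·δw/w)² + (2·δa/a)²
  s term: (2×0.0133)² = 0.000708
  w term: (2×0.0445)² = 0.00793
  a term: (2×0.0368)² = 0.00543
Total = 0.0141. Share from w = 0.00793/0.0141 = 0.564.

56.4%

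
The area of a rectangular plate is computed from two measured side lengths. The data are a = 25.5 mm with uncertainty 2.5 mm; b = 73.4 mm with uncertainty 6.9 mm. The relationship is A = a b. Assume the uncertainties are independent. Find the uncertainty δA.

Each factor contributes (exponent × relative error)² to (δA/A)²:
  (1·δa/a)² = (1×0.0980)² = 0.00961;  (1·δb/b)² = (1×0.0940)² = 0.00884
δA/A = √(0.0184) = 0.136
A = 1870 mm^2, so δA = 0.136 × 1870 = 254 mm^2.

254 mm^2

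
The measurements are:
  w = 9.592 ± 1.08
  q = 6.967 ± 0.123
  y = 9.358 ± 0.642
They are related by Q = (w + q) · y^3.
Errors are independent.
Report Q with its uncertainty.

Let u = w + q = 16.56. δu = √(δw² + δq²) = √(1.17 + 0.0151) = 1.09, so δu/u = 0.0656.
Q is then a monomial in u, y:
δQ/Q = √((δu/u)² + (3·δy/y)²) = √(0.00431 + 0.0424) = 0.216
Q = 13570, so δQ = 0.216 × 13570 = 2930.

13570 ± 2930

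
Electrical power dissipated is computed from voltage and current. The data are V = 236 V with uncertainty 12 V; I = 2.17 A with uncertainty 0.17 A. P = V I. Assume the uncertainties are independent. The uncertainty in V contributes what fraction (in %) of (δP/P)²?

29.6%

(δP/P)² = (1·δV/V)² + (1·δI/I)²
  V term: (1×0.0508)² = 0.00259
  I term: (1×0.0783)² = 0.00614
Total = 0.00872. Share from V = 0.00259/0.00872 = 0.296.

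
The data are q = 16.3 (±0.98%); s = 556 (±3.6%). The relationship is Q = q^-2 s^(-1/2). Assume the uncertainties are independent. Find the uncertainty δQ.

4.25e-06

Q is a product of powers, so relative uncertainties combine in quadrature:
  (-2·δq/q)² = (-2×0.00980)² = 0.000384;  (−½·δs/s)² = (-0.5×0.0360)² = 0.000324
δQ/Q = √(0.000708) = 0.0266
Q = 0.000160, so δQ = 0.0266 × 0.000160 = 4.25e-06.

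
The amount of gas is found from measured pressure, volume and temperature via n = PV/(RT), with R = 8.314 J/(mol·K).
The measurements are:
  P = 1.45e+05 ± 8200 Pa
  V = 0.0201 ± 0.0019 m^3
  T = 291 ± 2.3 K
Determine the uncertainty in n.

0.133 mol

For a monomial n ∝ P, V, T^-1, fractional errors add in quadrature:
  (1·δP/P)² = (1×0.0566)² = 0.00320;  (1·δV/V)² = (1×0.0945)² = 0.00894;  (-1·δT/T)² = (-1×0.00790)² = 6.25e-05
δn/n = √(0.0122) = 0.110
n = 1.20 mol, so δn = 0.110 × 1.20 = 0.133 mol.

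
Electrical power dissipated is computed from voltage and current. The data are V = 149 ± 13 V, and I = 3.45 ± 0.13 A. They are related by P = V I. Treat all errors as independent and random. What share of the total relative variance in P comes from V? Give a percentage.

(δP/P)² = (1·δV/V)² + (1·δI/I)²
  V term: (1×0.0872)² = 0.00761
  I term: (1×0.0377)² = 0.00142
Total = 0.00903. Share from V = 0.00761/0.00903 = 0.843.

84.3%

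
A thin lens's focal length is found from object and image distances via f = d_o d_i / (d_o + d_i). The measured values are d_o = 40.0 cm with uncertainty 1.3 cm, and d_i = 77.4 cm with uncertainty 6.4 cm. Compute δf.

∂f/∂d_o = (d_i/(d_o+d_i))² = 0.435;  ∂f/∂d_i = (d_o/(d_o+d_i))² = 0.116
δf = √((∂f/∂d_o · δd_o)² + (∂f/∂d_i · δd_i)²) = √(0.319 + 0.552) = 0.933 cm

0.933 cm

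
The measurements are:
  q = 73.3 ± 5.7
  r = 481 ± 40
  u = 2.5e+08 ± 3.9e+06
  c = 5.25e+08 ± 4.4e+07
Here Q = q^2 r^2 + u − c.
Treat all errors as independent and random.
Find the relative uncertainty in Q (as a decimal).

0.296

Let p = q^2·r^2 = 1.24e+09. δp/p = √((2·δq/q)² + (2·δr/r)²) = √(0.0242 + 0.0277) = 0.228, so δp = 2.83e+08.
Q = p + u − c: δQ = √(δp² + δu² + δc²) = √(8.01e+16 + 1.52e+13 + 1.94e+15) = 2.86e+08
Q = 9.68e+08, so δQ/Q = 2.86e+08/9.68e+08 = 0.296.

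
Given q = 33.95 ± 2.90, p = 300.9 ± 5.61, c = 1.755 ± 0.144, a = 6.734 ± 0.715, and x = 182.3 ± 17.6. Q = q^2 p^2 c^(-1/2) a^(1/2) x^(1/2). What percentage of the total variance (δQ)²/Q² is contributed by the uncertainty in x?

(δQ/Q)² = (2·δq/q)² + (2·δp/p)² + (−½·δc/c)² + (½·δa/a)² + (½·δx/x)²
  q term: (2×0.0854)² = 0.0292
  p term: (2×0.0186)² = 0.00139
  c term: (-0.5×0.0821)² = 0.00168
  a term: (0.5×0.106)² = 0.00282
  x term: (0.5×0.0965)² = 0.00233
Total = 0.0374. Share from x = 0.00233/0.0374 = 0.0623.

6.23%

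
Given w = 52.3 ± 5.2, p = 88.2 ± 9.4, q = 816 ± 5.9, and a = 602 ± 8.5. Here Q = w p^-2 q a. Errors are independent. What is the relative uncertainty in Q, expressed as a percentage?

23.6%

For a monomial Q ∝ w, p^-2, q, a, fractional errors add in quadrature:
  (1·δw/w)² = (1×0.0994)² = 0.00989;  (-2·δp/p)² = (-2×0.107)² = 0.0454;  (1·δq/q)² = (1×0.00723)² = 5.23e-05;  (1·δa/a)² = (1×0.0141)² = 0.000199
δQ/Q = √(0.0556) = 0.236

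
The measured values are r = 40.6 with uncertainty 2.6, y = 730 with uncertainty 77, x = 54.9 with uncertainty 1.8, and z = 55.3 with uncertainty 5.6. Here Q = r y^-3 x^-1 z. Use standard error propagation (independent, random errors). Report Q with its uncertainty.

For a monomial Q ∝ r, y^-3, x^-1, z, fractional errors add in quadrature:
  (1·δr/r)² = (1×0.0640)² = 0.00410;  (-3·δy/y)² = (-3×0.105)² = 0.100;  (-1·δx/x)² = (-1×0.0328)² = 0.00107;  (1·δz/z)² = (1×0.101)² = 0.0103
δQ/Q = √(0.116) = 0.340
Q = 1.05e-07, so δQ = 0.340 × 1.05e-07 = 3.57e-08.

(1.05 ± 0.357) × 10^-7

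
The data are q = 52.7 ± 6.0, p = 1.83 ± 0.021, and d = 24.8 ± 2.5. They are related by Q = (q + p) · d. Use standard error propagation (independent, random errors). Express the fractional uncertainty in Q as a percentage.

Let u = q + p = 54.5. δu = √(δq² + δp²) = √(36.0 + 0.000441) = 6.00, so δu/u = 0.110.
Q is then a monomial in u, d:
δQ/Q = √((δu/u)² + (1·δd/d)²) = √(0.0121 + 0.0102) = 0.149

14.9%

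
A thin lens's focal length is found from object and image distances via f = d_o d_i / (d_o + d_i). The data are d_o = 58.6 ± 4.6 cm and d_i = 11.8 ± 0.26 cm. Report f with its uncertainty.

∂f/∂d_o = (d_i/(d_o+d_i))² = 0.0281;  ∂f/∂d_i = (d_o/(d_o+d_i))² = 0.693
δf = √((∂f/∂d_o · δd_o)² + (∂f/∂d_i · δd_i)²) = √(0.0167 + 0.0325) = 0.222 cm
f = 9.82 cm.

9.82 ± 0.222 cm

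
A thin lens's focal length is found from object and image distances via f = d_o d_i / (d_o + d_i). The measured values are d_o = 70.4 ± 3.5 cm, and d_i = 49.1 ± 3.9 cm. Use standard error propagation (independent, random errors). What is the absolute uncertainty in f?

∂f/∂d_o = (d_i/(d_o+d_i))² = 0.169;  ∂f/∂d_i = (d_o/(d_o+d_i))² = 0.347
δf = √((∂f/∂d_o · δd_o)² + (∂f/∂d_i · δd_i)²) = √(0.349 + 1.83) = 1.48 cm

1.48 cm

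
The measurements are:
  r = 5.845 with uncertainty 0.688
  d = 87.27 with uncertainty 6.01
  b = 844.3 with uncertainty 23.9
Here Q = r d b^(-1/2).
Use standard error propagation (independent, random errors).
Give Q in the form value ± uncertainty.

Q is a product of powers, so relative uncertainties combine in quadrature:
  (1·δr/r)² = (1×0.118)² = 0.0139;  (1·δd/d)² = (1×0.0689)² = 0.00474;  (−½·δb/b)² = (-0.5×0.0283)² = 0.000200
δQ/Q = √(0.0188) = 0.137
Q = 17.56, so δQ = 0.137 × 17.56 = 2.41.

17.56 ± 2.41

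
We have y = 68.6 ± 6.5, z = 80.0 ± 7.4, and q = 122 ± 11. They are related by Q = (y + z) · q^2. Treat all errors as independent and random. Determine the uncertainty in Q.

4.25e+05

Let u = y + z = 149. δu = √(δy² + δz²) = √(42.2 + 54.8) = 9.85, so δu/u = 0.0663.
Q is then a monomial in u, q:
δQ/Q = √((δu/u)² + (2·δq/q)²) = √(0.00439 + 0.0325) = 0.192
Q = 2.21e+06, so δQ = 0.192 × 2.21e+06 = 4.25e+05.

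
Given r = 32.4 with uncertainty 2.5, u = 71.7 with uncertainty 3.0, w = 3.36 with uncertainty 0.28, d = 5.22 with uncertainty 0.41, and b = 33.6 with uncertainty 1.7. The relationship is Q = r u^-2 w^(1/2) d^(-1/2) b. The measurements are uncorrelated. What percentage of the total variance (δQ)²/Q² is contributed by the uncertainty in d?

(δQ/Q)² = (1·δr/r)² + (-2·δu/u)² + (½·δw/w)² + (−½·δd/d)² + (1·δb/b)²
  r term: (1×0.0772)² = 0.00595
  u term: (-2×0.0418)² = 0.00700
  w term: (0.5×0.0833)² = 0.00174
  d term: (-0.5×0.0785)² = 0.00154
  b term: (1×0.0506)² = 0.00256
Total = 0.0188. Share from d = 0.00154/0.0188 = 0.0821.

8.21%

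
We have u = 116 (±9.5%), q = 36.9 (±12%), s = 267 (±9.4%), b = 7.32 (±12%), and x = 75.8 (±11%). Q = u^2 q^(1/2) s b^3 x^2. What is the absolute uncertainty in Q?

Each factor contributes (exponent × relative error)² to (δQ/Q)²:
  (2·δu/u)² = (2×0.0950)² = 0.0361;  (½·δq/q)² = (0.5×0.120)² = 0.00360;  (1·δs/s)² = (1×0.0940)² = 0.00884;  (3·δb/b)² = (3×0.120)² = 0.130;  (2·δx/x)² = (2×0.110)² = 0.0484
δQ/Q = √(0.227) = 0.476
Q = 4.92e+13, so δQ = 0.476 × 4.92e+13 = 2.34e+13.

2.34e+13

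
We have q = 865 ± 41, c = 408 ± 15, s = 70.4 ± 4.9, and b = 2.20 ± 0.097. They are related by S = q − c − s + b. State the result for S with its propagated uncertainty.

389 ± 43.9

For a sum/difference, combine absolute errors in quadrature:
  (δq)² = 1680;  (δc)² = 225;  (δs)² = 24.0;  (δb)² = 0.00941
δS = √(1930) = 43.9
S = 389.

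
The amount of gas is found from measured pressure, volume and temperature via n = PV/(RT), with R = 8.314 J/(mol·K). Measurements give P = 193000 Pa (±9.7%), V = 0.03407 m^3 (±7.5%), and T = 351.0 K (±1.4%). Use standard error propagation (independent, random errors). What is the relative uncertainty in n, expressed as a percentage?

12.3%

Relative error in a monomial: (δn/n)² = Σ (nᵢ · δxᵢ/xᵢ)².
  (1·δP/P)² = (1×0.0970)² = 0.00941;  (1·δV/V)² = (1×0.0750)² = 0.00562;  (-1·δT/T)² = (-1×0.0140)² = 0.000196
δn/n = √(0.0152) = 0.123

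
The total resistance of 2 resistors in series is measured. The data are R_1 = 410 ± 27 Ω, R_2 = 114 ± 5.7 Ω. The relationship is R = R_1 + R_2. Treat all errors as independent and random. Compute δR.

Sums and differences: (δR)² = Σ (cᵢ δxᵢ)².
  (δR_1)² = 729;  (δR_2)² = 32.5
δR = √(761) = 27.6 Ω

27.6 Ω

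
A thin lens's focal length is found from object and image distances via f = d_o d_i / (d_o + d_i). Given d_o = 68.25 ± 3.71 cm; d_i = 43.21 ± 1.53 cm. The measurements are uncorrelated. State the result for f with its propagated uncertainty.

26.46 ± 0.800 cm

∂f/∂d_o = (d_i/(d_o+d_i))² = 0.150;  ∂f/∂d_i = (d_o/(d_o+d_i))² = 0.375
δf = √((∂f/∂d_o · δd_o)² + (∂f/∂d_i · δd_i)²) = √(0.311 + 0.329) = 0.800 cm
f = 26.46 cm.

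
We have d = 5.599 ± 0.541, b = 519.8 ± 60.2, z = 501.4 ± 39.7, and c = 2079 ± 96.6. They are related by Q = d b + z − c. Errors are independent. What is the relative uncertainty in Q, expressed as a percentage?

Let p = d·b = 2910. δp/p = √((1·δd/d)² + (1·δb/b)²) = √(0.00934 + 0.0134) = 0.151, so δp = 439.
Q = p + z − c: δQ = √(δp² + δz² + δc²) = √(1.93e+05 + 1580 + 9330) = 451
Q = 1333, so δQ/Q = 451/1333 = 0.339.

33.9%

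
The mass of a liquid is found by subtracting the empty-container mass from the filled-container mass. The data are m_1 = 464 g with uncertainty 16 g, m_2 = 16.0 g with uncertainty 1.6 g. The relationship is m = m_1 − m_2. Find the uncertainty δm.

Absolute uncertainties add in quadrature for a linear combination:
  (δm_1)² = 256;  (δm_2)² = 2.56
δm = √(259) = 16.1 g

16.1 g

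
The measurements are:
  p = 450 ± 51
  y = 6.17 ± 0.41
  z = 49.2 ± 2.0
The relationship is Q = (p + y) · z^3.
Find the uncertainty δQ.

Let u = p + y = 456. δu = √(δp² + δy²) = √(2600 + 0.168) = 51.0, so δu/u = 0.112.
Q is then a monomial in u, z:
δQ/Q = √((δu/u)² + (3·δz/z)²) = √(0.0125 + 0.0149) = 0.165
Q = 5.43e+07, so δQ = 0.165 × 5.43e+07 = 8.99e+06.

8.99e+06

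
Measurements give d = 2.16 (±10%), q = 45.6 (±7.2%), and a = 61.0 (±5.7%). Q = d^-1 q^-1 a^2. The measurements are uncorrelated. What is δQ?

Since Q is a product/quotient, work with relative uncertainties:
  (-1·δd/d)² = (-1×0.100)² = 0.0100;  (-1·δq/q)² = (-1×0.0720)² = 0.00518;  (2·δa/a)² = (2×0.0570)² = 0.0130
δQ/Q = √(0.0282) = 0.168
Q = 37.8, so δQ = 0.168 × 37.8 = 6.34.

6.34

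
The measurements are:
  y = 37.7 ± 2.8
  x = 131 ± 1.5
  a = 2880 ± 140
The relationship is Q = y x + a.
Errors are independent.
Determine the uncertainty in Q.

397

Let p = y·x = 4940. δp/p = √((1·δy/y)² + (1·δx/x)²) = √(0.00552 + 0.000131) = 0.0751, so δp = 371.
Q = p + a: δQ = √(δp² + δa²) = √(1.38e+05 + 19600) = 397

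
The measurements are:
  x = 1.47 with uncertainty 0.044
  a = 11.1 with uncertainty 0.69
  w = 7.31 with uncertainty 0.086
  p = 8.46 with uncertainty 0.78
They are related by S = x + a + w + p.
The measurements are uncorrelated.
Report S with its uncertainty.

28.3 ± 1.05

Each term contributes (cᵢ δxᵢ)² to (δS)²:
  (δx)² = 0.00194;  (δa)² = 0.476;  (δw)² = 0.00740;  (δp)² = 0.608
δS = √(1.09) = 1.05
S = 28.3.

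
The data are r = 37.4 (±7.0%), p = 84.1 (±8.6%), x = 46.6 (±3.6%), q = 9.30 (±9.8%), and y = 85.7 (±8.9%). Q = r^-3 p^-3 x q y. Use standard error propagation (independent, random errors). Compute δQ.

4.29e-07

For a monomial Q ∝ r^-3, p^-3, x, q, y, fractional errors add in quadrature:
  (-3·δr/r)² = (-3×0.0700)² = 0.0441;  (-3·δp/p)² = (-3×0.0860)² = 0.0666;  (1·δx/x)² = (1×0.0360)² = 0.00130;  (1·δq/q)² = (1×0.0980)² = 0.00960;  (1·δy/y)² = (1×0.0890)² = 0.00792
δQ/Q = √(0.129) = 0.360
Q = 1.19e-06, so δQ = 0.360 × 1.19e-06 = 4.29e-07.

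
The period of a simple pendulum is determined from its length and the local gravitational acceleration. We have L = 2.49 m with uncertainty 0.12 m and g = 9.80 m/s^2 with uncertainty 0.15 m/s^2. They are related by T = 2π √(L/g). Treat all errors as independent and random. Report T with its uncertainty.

Each factor contributes (exponent × relative error)² to (δT/T)²:
  (½·δL/L)² = (0.5×0.0482)² = 0.000581;  (−½·δg/g)² = (-0.5×0.0153)² = 5.86e-05
δT/T = √(0.000639) = 0.0253
T = 3.17 s, so δT = 0.0253 × 3.17 = 0.0801 s.

3.17 ± 0.0801 s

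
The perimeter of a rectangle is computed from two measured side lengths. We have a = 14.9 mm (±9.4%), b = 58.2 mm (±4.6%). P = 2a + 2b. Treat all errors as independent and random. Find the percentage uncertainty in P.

Sums and differences: (δP)² = Σ (cᵢ δxᵢ)².
  (2·δa)² = 7.85;  (2·δb)² = 28.7
δP = √(36.5) = 6.04 mm
P = 146 mm, so δP/P = 6.04/146 = 0.0413.

4.13%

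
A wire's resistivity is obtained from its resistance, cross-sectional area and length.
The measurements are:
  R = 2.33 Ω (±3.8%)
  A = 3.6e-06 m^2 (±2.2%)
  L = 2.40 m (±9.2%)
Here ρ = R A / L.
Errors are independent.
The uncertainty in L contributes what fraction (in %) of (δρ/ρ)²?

81.4%

(δρ/ρ)² = (1·δR/R)² + (1·δA/A)² + (-1·δL/L)²
  R term: (1×0.0380)² = 0.00144
  A term: (1×0.0220)² = 0.000484
  L term: (-1×0.0920)² = 0.00846
Total = 0.0104. Share from L = 0.00846/0.0104 = 0.814.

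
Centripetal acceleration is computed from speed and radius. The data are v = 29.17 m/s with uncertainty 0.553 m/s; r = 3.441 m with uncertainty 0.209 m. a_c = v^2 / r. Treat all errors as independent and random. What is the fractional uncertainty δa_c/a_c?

Since a_c is a product/quotient, work with relative uncertainties:
  (2·δv/v)² = (2×0.0190)² = 0.00144;  (-1·δr/r)² = (-1×0.0607)² = 0.00369
δa_c/a_c = √(0.00513) = 0.0716

0.0716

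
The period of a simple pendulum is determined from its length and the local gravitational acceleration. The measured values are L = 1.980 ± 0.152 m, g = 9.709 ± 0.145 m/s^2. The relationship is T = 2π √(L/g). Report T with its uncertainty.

Relative error in a monomial: (δT/T)² = Σ (nᵢ · δxᵢ/xᵢ)².
  (½·δL/L)² = (0.5×0.0768)² = 0.00147;  (−½·δg/g)² = (-0.5×0.0149)² = 5.58e-05
δT/T = √(0.00153) = 0.0391
T = 2.837 s, so δT = 0.0391 × 2.837 = 0.111 s.

2.837 ± 0.111 s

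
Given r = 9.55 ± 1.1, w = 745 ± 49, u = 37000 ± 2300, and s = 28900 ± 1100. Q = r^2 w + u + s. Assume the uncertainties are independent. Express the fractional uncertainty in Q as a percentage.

12.3%

Let p = r^2·w = 67900. δp/p = √((2·δr/r)² + (1·δw/w)²) = √(0.0531 + 0.00433) = 0.240, so δp = 16300.
Q = p + u + s: δQ = √(δp² + δu² + δs²) = √(2.65e+08 + 5.29e+06 + 1.21e+06) = 16500
Q = 1.34e+05, so δQ/Q = 16500/1.34e+05 = 0.123.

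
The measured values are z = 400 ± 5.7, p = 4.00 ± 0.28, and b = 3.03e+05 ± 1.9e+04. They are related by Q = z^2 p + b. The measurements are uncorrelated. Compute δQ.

Let w = z^2·p = 6.4e+05. δw/w = √((2·δz/z)² + (1·δp/p)²) = √(0.000812 + 0.00490) = 0.0756, so δw = 48400.
Q = w + b: δQ = √(δw² + δb²) = √(2.34e+09 + 3.61e+08) = 52000

52000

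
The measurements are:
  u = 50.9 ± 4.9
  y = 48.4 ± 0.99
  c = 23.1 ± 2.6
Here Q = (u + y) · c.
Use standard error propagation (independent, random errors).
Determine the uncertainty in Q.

Let w = u + y = 99.3. δw = √(δu² + δy²) = √(24.0 + 0.980) = 5.00, so δw/w = 0.0503.
Q is then a monomial in w, c:
δQ/Q = √((δw/w)² + (1·δc/c)²) = √(0.00253 + 0.0127) = 0.123
Q = 2290, so δQ = 0.123 × 2290 = 283.

283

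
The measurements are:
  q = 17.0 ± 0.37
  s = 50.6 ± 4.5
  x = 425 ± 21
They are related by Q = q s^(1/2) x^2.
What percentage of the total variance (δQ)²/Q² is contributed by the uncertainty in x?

79.9%

(δQ/Q)² = (1·δq/q)² + (½·δs/s)² + (2·δx/x)²
  q term: (1×0.0218)² = 0.000474
  s term: (0.5×0.0889)² = 0.00198
  x term: (2×0.0494)² = 0.00977
Total = 0.0122. Share from x = 0.00977/0.0122 = 0.799.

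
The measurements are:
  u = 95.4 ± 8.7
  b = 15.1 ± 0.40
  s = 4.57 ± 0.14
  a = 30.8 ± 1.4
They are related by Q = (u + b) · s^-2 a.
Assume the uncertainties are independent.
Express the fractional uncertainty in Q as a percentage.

Let w = u + b = 110. δw = √(δu² + δb²) = √(75.7 + 0.160) = 8.71, so δw/w = 0.0788.
Q is then a monomial in w, s, a:
δQ/Q = √((δw/w)² + (-2·δs/s)² + (1·δa/a)²) = √(0.00621 + 0.00375 + 0.00207) = 0.110

11.0%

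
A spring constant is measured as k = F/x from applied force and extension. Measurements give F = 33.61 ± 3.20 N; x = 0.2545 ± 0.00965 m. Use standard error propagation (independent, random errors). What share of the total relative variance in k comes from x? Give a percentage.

(δk/k)² = (1·δF/F)² + (-1·δx/x)²
  F term: (1×0.0952)² = 0.00906
  x term: (-1×0.0379)² = 0.00144
Total = 0.0105. Share from x = 0.00144/0.0105 = 0.137.

13.7%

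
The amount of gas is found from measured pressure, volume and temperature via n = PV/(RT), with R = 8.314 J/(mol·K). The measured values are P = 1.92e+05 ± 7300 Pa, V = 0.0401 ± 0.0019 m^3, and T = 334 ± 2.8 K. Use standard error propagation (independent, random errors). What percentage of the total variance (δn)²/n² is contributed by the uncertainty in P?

(δn/n)² = (1·δP/P)² + (1·δV/V)² + (-1·δT/T)²
  P term: (1×0.0380)² = 0.00145
  V term: (1×0.0474)² = 0.00225
  T term: (-1×0.00838)² = 7.03e-05
Total = 0.00376. Share from P = 0.00145/0.00376 = 0.384.

38.4%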